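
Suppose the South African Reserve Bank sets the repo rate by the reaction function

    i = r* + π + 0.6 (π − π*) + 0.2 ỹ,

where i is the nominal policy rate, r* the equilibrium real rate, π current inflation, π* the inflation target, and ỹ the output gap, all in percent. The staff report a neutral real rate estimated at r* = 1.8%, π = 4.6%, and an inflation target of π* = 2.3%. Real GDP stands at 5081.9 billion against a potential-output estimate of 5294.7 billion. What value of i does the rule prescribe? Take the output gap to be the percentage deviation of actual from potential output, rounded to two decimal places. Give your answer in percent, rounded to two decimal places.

Output gap = 100 × (5081.9 − 5294.7) / 5294.7 = -4.02%.
i = 1.80 + 4.60 + 0.6 × (4.60 − 2.30) + 0.2 × (-4.02)
   = 1.80 + 4.6 + 1.38 − 0.804 = 6.98

6.98%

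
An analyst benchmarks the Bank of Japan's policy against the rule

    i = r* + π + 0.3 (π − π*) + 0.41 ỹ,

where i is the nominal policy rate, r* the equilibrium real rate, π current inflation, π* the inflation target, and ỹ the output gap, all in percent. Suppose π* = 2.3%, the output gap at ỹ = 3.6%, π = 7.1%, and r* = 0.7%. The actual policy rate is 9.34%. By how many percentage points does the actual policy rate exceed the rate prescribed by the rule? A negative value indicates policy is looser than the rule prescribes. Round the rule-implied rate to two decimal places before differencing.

-1.38 pp

i = 0.7 + 7.1 + 0.3 × (7.1 − 2.3) + 0.41 × 3.6
   = 0.7 + 7.1 + 1.44 + 1.476 = 10.72
Deviation = 9.34 − 10.72 = -1.38 pp.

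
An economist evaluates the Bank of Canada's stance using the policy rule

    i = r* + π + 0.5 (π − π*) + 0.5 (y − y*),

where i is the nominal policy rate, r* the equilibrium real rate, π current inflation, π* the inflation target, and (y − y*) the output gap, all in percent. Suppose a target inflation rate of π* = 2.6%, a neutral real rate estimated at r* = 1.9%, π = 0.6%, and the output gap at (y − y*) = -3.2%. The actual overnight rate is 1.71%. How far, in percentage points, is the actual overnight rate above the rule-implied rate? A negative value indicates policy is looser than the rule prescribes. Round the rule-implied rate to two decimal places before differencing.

i = 1.9 + 0.6 + 0.5 × (0.6 − 2.6) + 0.5 × (-3.2)
   = 1.9 + 0.6 − 1 − 1.6 = -0.10
Deviation = 1.71 − (-0.10) = 1.81 pp.

1.81 pp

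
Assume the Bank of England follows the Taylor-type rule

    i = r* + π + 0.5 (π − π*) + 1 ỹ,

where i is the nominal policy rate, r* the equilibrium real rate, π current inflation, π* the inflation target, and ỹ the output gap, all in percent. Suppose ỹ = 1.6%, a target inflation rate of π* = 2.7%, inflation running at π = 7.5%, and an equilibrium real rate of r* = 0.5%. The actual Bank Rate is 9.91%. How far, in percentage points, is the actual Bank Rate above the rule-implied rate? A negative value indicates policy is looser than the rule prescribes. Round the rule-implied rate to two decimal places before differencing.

i = 0.5 + 7.5 + 0.5 × (7.5 − 2.7) + 1 × 1.6
   = 0.5 + 7.5 + 2.4 + 1.6 = 12.00
Deviation = 9.91 − 12.00 = -2.09 pp.

-2.09 pp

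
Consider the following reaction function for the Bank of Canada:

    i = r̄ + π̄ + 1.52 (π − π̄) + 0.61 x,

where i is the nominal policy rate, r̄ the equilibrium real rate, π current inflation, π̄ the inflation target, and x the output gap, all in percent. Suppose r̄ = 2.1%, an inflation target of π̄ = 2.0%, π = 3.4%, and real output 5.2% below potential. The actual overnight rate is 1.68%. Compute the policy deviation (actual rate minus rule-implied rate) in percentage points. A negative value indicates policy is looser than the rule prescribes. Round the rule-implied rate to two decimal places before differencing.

-1.38 pp

Output 5.2% below potential → x = -5.2.
i = 2.1 + 2.0 + 1.52 × (3.4 − 2.0) + 0.61 × (-5.2)
   = 2.1 + 2 + 2.128 − 3.172 = 3.06
Deviation = 1.68 − 3.06 = -1.38 pp.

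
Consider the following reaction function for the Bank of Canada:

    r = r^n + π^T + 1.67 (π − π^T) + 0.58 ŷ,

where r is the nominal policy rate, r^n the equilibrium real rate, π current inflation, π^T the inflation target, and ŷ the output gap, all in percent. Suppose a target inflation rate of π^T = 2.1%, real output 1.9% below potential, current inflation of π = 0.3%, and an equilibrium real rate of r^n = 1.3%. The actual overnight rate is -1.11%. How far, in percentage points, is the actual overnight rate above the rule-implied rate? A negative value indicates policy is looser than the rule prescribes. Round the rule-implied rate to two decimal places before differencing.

Output 1.9% below potential → ŷ = -1.9.
r = 1.3 + 2.1 + 1.67 × (0.3 − 2.1) + 0.58 × (-1.9)
   = 1.3 + 2.1 − 3.006 − 1.102 = -0.71
Deviation = -1.11 − (-0.71) = -0.40 pp.

-0.40 pp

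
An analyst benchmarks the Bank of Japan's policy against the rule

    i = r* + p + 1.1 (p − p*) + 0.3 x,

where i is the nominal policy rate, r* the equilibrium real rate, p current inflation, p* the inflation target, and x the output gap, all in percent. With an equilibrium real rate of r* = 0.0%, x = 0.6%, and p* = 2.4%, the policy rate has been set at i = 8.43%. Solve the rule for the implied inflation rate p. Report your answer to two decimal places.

5.19%

Collecting p: i = r* + (1 + 1.1) p − 1.1 p* + 0.3 x
2.1 p = 8.43 − 0.0 + 1.1 × 2.4 − 0.3 × 0.6 = 10.89
p = 10.89 / 2.1 = 5.19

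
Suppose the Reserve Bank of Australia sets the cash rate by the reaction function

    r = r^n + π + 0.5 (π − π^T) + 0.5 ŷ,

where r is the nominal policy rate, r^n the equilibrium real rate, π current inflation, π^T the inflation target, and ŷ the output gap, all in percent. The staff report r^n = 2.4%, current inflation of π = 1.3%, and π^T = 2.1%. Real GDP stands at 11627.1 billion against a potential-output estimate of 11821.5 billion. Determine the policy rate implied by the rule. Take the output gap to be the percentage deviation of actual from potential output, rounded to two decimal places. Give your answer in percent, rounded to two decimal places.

Output gap = 100 × (11627.1 − 11821.5) / 11821.5 = -1.64%.
r = 2.40 + 1.30 + 0.5 × (1.30 − 2.10) + 0.5 × (-1.64)
   = 2.40 + 1.3 − 0.4 − 0.82 = 2.48

2.48%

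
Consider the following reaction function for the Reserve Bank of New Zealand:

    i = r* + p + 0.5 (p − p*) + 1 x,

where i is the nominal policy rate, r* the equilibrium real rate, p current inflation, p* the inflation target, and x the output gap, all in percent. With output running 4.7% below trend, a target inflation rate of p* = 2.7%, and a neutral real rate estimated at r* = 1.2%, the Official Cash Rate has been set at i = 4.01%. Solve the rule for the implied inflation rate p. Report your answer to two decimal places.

5.91%

Output 4.7% below potential → x = -4.7.
Collecting p: i = r* + (1 + 0.5) p − 0.5 p* + 1 x
1.5 p = 4.01 − 1.2 + 0.5 × 2.7 − 1 × (-4.7) = 8.86
p = 8.86 / 1.5 = 5.91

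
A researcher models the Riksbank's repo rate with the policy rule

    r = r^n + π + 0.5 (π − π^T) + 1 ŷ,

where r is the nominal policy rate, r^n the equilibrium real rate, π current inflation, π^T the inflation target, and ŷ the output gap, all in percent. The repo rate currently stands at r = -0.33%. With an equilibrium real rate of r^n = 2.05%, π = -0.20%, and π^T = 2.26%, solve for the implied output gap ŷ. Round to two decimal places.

-0.95%

1 ŷ = -0.33 − 2.05 − (-0.20) − 0.5 × ((-0.20) − 2.26) = -0.95
ŷ = -0.95 / 1 = -0.95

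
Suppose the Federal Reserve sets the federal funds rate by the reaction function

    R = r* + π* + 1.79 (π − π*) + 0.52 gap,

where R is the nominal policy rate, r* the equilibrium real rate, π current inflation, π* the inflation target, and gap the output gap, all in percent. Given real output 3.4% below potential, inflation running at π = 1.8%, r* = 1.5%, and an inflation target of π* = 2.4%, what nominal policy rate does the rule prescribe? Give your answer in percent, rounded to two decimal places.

1.06%

Output 3.4% below potential → gap = -3.4.
R = 1.5 + 2.4 + 1.79 × (1.8 − 2.4) + 0.52 × (-3.4)
   = 1.5 + 2.4 − 1.074 − 1.768 = 1.06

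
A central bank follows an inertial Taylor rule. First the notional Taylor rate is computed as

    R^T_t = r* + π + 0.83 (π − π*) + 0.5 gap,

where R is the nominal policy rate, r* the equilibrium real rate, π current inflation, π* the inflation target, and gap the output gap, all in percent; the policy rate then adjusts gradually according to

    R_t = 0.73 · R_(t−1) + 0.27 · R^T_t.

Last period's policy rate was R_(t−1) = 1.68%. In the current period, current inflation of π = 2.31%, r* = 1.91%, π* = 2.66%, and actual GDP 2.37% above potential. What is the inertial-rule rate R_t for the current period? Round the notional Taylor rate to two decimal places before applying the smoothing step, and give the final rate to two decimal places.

2.61%

Output 2.37% above potential → gap = 2.37.
R^T_t = 1.91 + 2.31 + 0.83 × (2.31 − 2.66) + 0.5 × 2.37
   = 1.91 + 2.31 − 0.2905 + 1.185 = 5.11
R_t = 0.73 × 1.68 + 0.27 × 5.11 = 1.2264 + 1.3797 = 2.61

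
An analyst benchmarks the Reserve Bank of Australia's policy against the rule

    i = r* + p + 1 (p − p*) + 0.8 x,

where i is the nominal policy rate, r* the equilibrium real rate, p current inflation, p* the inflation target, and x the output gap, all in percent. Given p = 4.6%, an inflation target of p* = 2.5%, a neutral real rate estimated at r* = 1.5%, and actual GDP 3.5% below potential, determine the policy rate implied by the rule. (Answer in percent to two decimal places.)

5.40%

Output 3.5% below potential → x = -3.5.
i = 1.5 + 4.6 + 1 × (4.6 − 2.5) + 0.8 × (-3.5)
   = 1.5 + 4.6 + 2.1 − 2.8 = 5.40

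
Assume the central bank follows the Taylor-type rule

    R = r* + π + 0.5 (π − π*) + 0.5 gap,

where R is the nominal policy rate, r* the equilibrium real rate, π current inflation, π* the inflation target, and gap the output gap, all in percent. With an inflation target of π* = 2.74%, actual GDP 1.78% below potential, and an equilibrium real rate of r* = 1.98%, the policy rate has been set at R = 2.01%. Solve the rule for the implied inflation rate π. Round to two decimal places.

Output 1.78% below potential → gap = -1.78.
Collecting π: R = r* + (1 + 0.5) π − 0.5 π* + 0.5 gap
1.5 π = 2.01 − 1.98 + 0.5 × 2.74 − 0.5 × (-1.78) = 2.29
π = 2.29 / 1.5 = 1.53

1.53%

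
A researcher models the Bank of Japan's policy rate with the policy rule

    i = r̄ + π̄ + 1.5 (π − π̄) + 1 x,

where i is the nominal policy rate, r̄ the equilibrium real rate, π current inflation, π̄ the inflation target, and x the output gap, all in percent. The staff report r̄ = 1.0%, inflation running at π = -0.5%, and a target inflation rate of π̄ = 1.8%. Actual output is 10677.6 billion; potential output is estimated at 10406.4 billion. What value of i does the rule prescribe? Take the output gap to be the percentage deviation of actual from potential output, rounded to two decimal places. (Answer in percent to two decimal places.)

1.96%

Output gap = 100 × (10677.6 − 10406.4) / 10406.4 = 2.61%.
i = 1.00 + 1.80 + 1.5 × (-0.50 − 1.80) + 1 × 2.61
   = 1.00 + 1.8 − 3.45 + 2.61 = 1.96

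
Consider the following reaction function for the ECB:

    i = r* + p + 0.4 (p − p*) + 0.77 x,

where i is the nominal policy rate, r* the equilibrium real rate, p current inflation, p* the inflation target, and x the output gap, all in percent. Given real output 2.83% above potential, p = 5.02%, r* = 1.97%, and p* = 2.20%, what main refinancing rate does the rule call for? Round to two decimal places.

10.30%

Output 2.83% above potential → x = 2.83.
i = 1.97 + 5.02 + 0.4 × (5.02 − 2.20) + 0.77 × 2.83
   = 1.97 + 5.02 + 1.128 + 2.1791 = 10.30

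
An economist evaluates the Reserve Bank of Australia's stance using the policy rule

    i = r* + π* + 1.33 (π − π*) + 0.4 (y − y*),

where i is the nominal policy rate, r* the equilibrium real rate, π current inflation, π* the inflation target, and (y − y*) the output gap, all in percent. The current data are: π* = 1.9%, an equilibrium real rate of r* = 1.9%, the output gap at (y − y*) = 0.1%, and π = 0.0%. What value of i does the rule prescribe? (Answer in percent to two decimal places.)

i = 1.9 + 1.9 + 1.33 × (0.0 − 1.9) + 0.4 × 0.1
   = 1.9 + 1.9 − 2.527 + 0.04 = 1.31

1.31%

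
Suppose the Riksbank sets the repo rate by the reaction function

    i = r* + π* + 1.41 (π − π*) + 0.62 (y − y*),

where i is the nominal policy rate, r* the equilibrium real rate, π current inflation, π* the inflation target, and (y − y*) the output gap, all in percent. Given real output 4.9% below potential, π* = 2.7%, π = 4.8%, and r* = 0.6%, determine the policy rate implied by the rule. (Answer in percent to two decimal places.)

3.22%

Output 4.9% below potential → (y − y*) = -4.9.
i = 0.6 + 2.7 + 1.41 × (4.8 − 2.7) + 0.62 × (-4.9)
   = 0.6 + 2.7 + 2.961 − 3.038 = 3.22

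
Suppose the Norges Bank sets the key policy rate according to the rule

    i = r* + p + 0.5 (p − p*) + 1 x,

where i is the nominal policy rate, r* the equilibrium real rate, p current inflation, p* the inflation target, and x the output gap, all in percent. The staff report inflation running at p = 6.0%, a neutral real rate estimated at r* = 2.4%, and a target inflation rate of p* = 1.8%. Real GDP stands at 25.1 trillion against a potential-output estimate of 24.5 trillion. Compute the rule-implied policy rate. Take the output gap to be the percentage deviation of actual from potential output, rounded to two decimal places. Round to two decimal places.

Output gap = 100 × (25.1 − 24.5) / 24.5 = 2.45%.
i = 2.40 + 6.00 + 0.5 × (6.00 − 1.80) + 1 × 2.45
   = 2.40 + 6 + 2.1 + 2.45 = 12.95

12.95%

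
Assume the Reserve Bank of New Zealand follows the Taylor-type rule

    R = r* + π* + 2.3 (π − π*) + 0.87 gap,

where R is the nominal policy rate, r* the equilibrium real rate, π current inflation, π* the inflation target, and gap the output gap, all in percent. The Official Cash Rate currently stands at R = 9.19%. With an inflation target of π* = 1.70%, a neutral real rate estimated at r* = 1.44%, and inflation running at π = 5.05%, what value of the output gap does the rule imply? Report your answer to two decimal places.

0.87 gap = 9.19 − 1.44 − 1.70 − 2.3 × (5.05 − 1.70) = -1.655
gap = -1.655 / 0.87 = -1.90

-1.90%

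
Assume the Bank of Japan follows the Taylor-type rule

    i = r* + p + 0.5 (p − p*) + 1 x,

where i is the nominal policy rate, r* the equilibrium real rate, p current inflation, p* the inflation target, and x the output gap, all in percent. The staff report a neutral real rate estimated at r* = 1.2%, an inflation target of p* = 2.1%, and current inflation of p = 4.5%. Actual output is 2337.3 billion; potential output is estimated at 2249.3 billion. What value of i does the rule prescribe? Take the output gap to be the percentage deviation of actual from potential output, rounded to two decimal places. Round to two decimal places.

Output gap = 100 × (2337.3 − 2249.3) / 2249.3 = 3.91%.
i = 1.20 + 4.50 + 0.5 × (4.50 − 2.10) + 1 × 3.91
   = 1.20 + 4.5 + 1.2 + 3.91 = 10.81

10.81%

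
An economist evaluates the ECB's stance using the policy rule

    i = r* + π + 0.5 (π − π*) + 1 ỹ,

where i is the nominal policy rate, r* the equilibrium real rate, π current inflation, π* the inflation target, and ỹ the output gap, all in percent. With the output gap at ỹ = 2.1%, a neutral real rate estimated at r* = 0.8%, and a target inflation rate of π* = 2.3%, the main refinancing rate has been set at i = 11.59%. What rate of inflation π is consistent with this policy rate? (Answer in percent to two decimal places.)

6.56%

Collecting π: i = r* + (1 + 0.5) π − 0.5 π* + 1 ỹ
1.5 π = 11.59 − 0.8 + 0.5 × 2.3 − 1 × 2.1 = 9.84
π = 9.84 / 1.5 = 6.56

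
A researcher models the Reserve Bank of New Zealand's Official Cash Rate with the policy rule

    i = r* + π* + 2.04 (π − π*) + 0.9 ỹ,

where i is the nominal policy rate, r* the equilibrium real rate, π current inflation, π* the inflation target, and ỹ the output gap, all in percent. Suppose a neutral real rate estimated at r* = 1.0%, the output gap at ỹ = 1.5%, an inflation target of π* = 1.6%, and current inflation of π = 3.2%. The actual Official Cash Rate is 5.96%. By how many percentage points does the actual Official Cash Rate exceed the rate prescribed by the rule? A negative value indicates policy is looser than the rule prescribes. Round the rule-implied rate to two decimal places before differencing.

i = 1.0 + 1.6 + 2.04 × (3.2 − 1.6) + 0.9 × 1.5
   = 1.0 + 1.6 + 3.264 + 1.35 = 7.21
Deviation = 5.96 − 7.21 = -1.25 pp.

-1.25 pp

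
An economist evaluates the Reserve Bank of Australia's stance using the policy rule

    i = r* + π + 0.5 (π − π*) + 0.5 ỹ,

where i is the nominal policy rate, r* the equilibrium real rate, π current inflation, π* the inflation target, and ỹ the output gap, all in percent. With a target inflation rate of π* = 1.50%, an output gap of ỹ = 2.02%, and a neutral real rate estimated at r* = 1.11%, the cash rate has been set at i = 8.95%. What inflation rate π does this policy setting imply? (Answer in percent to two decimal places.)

5.05%

Collecting π: i = r* + (1 + 0.5) π − 0.5 π* + 0.5 ỹ
1.5 π = 8.95 − 1.11 + 0.5 × 1.50 − 0.5 × 2.02 = 7.58
π = 7.58 / 1.5 = 5.05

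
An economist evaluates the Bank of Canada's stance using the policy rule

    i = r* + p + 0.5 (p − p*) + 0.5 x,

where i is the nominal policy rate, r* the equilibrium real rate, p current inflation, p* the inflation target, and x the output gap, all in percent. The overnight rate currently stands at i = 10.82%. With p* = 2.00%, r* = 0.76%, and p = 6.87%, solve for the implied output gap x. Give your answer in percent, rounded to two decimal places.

1.51%

0.5 x = 10.82 − 0.76 − 6.87 − 0.5 × (6.87 − 2.00) = 0.755
x = 0.755 / 0.5 = 1.51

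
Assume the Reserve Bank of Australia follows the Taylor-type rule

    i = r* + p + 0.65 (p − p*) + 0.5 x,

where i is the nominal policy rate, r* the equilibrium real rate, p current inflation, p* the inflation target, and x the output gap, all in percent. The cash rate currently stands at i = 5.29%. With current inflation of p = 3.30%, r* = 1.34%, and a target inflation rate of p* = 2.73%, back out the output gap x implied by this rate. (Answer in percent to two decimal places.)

0.5 x = 5.29 − 1.34 − 3.30 − 0.65 × (3.30 − 2.73) = 0.2795
x = 0.2795 / 0.5 = 0.56

0.56%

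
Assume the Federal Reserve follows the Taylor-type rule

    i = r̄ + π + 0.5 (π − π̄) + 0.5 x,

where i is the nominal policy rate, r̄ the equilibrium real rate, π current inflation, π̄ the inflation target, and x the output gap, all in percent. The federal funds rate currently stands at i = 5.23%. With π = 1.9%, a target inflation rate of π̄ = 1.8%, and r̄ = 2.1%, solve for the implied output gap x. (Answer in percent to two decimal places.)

0.5 x = 5.23 − 2.1 − 1.9 − 0.5 × (1.9 − 1.8) = 1.18
x = 1.18 / 0.5 = 2.36

2.36%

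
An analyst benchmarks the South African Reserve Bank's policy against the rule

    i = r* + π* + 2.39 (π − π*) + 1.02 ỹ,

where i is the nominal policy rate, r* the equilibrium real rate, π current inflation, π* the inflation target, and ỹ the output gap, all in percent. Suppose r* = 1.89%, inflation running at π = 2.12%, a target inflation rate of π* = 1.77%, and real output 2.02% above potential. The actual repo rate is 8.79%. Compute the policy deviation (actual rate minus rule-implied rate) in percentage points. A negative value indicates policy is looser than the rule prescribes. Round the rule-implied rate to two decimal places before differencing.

2.23 pp

Output 2.02% above potential → ỹ = 2.02.
i = 1.89 + 1.77 + 2.39 × (2.12 − 1.77) + 1.02 × 2.02
   = 1.89 + 1.77 + 0.8365 + 2.0604 = 6.56
Deviation = 8.79 − 6.56 = 2.23 pp.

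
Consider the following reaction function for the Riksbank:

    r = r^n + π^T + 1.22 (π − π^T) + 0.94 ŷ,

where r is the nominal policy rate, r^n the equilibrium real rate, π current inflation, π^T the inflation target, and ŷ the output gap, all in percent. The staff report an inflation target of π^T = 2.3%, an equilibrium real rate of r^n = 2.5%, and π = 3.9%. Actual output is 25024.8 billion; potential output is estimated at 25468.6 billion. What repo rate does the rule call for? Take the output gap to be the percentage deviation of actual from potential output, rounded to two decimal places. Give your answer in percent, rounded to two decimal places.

Output gap = 100 × (25024.8 − 25468.6) / 25468.6 = -1.74%.
r = 2.50 + 2.30 + 1.22 × (3.90 − 2.30) + 0.94 × (-1.74)
   = 2.50 + 2.3 + 1.952 − 1.6356 = 5.12

5.12%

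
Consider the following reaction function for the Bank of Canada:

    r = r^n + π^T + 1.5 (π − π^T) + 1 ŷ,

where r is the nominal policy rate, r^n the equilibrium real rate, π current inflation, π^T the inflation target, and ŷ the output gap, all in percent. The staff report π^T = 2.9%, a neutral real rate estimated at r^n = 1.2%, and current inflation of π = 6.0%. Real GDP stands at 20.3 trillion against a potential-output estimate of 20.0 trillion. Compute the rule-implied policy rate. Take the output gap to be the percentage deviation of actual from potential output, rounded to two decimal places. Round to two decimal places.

10.25%

Output gap = 100 × (20.3 − 20.0) / 20.0 = 1.50%.
r = 1.20 + 2.90 + 1.5 × (6.00 − 2.90) + 1 × 1.50
   = 1.20 + 2.9 + 4.65 + 1.5 = 10.25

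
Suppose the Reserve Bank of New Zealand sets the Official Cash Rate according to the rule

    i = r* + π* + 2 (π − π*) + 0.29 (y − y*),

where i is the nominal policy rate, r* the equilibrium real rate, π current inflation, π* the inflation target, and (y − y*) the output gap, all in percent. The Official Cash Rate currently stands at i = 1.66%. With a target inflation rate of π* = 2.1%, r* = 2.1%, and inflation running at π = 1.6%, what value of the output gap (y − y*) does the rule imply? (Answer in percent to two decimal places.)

0.29 (y − y*) = 1.66 − 2.1 − 2.1 − 2 × (1.6 − 2.1) = -1.54
(y − y*) = -1.54 / 0.29 = -5.31

-5.31%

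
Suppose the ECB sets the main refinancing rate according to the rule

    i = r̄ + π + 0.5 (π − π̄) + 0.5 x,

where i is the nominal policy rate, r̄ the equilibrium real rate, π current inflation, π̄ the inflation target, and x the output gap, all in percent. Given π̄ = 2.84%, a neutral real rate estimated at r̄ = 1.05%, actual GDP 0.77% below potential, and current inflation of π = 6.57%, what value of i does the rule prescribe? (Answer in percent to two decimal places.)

9.10%

Output 0.77% below potential → x = -0.77.
i = 1.05 + 6.57 + 0.5 × (6.57 − 2.84) + 0.5 × (-0.77)
   = 1.05 + 6.57 + 1.865 − 0.385 = 9.10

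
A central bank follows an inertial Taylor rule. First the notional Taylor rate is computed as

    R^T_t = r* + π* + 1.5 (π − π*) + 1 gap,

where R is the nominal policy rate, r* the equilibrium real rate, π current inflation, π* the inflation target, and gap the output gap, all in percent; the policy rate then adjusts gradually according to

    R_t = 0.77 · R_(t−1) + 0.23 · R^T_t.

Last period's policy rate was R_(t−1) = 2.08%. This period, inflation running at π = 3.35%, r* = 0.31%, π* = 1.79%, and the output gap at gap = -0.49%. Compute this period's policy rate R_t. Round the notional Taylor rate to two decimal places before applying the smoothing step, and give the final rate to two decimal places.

R^T_t = 0.31 + 1.79 + 1.5 × (3.35 − 1.79) + 1 × (-0.49)
   = 0.31 + 1.79 + 2.34 − 0.49 = 3.95
R_t = 0.77 × 2.08 + 0.23 × 3.95 = 1.6016 + 0.9085 = 2.51

2.51%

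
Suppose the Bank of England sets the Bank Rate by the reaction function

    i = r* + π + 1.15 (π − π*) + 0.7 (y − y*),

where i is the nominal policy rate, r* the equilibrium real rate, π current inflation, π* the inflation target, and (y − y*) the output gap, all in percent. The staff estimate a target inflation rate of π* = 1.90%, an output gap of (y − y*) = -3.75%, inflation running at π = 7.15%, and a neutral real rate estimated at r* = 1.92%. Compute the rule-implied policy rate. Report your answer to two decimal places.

i = 1.92 + 7.15 + 1.15 × (7.15 − 1.90) + 0.7 × (-3.75)
   = 1.92 + 7.15 + 6.0375 − 2.625 = 12.48

12.48%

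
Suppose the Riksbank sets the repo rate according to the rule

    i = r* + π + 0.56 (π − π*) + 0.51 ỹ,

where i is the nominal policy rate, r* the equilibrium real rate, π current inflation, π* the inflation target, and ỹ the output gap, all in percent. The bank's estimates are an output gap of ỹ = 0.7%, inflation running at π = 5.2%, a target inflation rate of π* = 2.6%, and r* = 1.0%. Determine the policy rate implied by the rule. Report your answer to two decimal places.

i = 1.0 + 5.2 + 0.56 × (5.2 − 2.6) + 0.51 × 0.7
   = 1.0 + 5.2 + 1.456 + 0.357 = 8.01

8.01%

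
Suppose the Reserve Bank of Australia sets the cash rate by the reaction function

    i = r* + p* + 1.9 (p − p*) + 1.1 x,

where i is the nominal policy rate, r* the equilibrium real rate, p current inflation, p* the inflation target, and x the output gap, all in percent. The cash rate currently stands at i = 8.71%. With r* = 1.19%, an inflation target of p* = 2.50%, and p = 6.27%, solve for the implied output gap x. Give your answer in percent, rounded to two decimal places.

-1.95%

1.1 x = 8.71 − 1.19 − 2.50 − 1.9 × (6.27 − 2.50) = -2.143
x = -2.143 / 1.1 = -1.95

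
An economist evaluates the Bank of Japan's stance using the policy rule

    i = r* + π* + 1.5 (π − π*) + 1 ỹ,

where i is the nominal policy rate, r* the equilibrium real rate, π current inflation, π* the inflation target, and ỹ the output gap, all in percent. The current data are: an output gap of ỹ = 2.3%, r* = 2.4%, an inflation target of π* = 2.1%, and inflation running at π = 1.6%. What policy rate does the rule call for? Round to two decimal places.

i = 2.4 + 2.1 + 1.5 × (1.6 − 2.1) + 1 × 2.3
   = 2.4 + 2.1 − 0.75 + 2.3 = 6.05

6.05%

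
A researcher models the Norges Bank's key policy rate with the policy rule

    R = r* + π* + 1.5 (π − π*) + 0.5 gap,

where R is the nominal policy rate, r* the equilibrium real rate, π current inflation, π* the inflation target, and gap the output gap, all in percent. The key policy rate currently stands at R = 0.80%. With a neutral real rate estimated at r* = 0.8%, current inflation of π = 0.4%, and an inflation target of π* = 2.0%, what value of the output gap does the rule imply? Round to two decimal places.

0.5 gap = 0.80 − 0.8 − 2.0 − 1.5 × (0.4 − 2.0) = 0.4
gap = 0.4 / 0.5 = 0.80

0.80%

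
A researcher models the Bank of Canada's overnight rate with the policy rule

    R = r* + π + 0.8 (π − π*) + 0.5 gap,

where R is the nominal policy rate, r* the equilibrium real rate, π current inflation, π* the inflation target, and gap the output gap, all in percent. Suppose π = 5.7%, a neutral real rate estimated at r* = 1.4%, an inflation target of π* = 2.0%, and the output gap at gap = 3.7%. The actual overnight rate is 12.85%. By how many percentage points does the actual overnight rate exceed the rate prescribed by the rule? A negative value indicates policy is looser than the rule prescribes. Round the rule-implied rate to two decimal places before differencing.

0.94 pp

R = 1.4 + 5.7 + 0.8 × (5.7 − 2.0) + 0.5 × 3.7
   = 1.4 + 5.7 + 2.96 + 1.85 = 11.91
Deviation = 12.85 − 11.91 = 0.94 pp.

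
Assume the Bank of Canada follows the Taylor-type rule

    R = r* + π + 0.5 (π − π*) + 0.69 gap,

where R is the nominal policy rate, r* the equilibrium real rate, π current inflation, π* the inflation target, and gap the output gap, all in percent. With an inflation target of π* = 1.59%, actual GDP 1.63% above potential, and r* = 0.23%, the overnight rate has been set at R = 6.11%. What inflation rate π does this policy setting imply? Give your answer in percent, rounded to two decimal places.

3.70%

Output 1.63% above potential → gap = 1.63.
Collecting π: R = r* + (1 + 0.5) π − 0.5 π* + 0.69 gap
1.5 π = 6.11 − 0.23 + 0.5 × 1.59 − 0.69 × 1.63 = 5.5503
π = 5.5503 / 1.5 = 3.70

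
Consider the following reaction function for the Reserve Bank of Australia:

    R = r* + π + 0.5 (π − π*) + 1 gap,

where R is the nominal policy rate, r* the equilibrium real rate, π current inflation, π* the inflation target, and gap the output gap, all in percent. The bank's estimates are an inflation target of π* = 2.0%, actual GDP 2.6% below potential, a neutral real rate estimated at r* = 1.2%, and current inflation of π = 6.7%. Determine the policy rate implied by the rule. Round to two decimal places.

7.65%

Output 2.6% below potential → gap = -2.6.
R = 1.2 + 6.7 + 0.5 × (6.7 − 2.0) + 1 × (-2.6)
   = 1.2 + 6.7 + 2.35 − 2.6 = 7.65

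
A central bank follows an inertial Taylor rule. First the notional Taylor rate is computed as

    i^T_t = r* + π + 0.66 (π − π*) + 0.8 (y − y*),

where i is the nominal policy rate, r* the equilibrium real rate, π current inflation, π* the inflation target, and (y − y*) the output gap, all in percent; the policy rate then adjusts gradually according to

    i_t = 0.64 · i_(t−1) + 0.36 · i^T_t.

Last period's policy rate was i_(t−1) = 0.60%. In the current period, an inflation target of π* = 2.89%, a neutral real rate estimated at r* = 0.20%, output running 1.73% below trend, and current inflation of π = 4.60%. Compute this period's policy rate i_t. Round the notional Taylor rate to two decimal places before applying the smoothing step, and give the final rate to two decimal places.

Output 1.73% below potential → (y − y*) = -1.73.
i^T_t = 0.20 + 4.60 + 0.66 × (4.60 − 2.89) + 0.8 × (-1.73)
   = 0.20 + 4.6 + 1.1286 − 1.384 = 4.54
i_t = 0.64 × 0.60 + 0.36 × 4.54 = 0.384 + 1.6344 = 2.02

2.02%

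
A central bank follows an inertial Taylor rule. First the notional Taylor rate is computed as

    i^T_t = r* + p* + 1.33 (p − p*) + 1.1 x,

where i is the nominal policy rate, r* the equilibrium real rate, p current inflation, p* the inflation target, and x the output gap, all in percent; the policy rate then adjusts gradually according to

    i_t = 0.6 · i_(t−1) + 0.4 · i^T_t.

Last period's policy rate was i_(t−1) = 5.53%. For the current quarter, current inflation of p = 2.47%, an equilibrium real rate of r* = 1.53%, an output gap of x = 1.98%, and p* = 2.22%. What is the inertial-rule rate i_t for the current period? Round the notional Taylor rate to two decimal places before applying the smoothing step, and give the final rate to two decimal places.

i^T_t = 1.53 + 2.22 + 1.33 × (2.47 − 2.22) + 1.1 × 1.98
   = 1.53 + 2.22 + 0.3325 + 2.178 = 6.26
i_t = 0.6 × 5.53 + 0.4 × 6.26 = 3.318 + 2.504 = 5.82

5.82%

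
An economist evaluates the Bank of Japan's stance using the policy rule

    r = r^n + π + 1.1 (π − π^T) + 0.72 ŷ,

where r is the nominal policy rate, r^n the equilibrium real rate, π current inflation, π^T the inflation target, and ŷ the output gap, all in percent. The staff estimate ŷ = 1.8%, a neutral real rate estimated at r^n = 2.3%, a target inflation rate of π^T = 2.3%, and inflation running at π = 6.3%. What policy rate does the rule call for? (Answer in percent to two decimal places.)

r = 2.3 + 6.3 + 1.1 × (6.3 − 2.3) + 0.72 × 1.8
   = 2.3 + 6.3 + 4.4 + 1.296 = 14.30

14.30%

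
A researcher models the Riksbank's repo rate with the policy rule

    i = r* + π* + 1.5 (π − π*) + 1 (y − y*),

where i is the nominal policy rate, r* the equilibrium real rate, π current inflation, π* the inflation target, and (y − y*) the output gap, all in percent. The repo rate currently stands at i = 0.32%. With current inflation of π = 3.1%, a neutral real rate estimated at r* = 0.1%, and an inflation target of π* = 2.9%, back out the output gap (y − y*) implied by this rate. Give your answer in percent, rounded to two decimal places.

-2.98%

1 (y − y*) = 0.32 − 0.1 − 2.9 − 1.5 × (3.1 − 2.9) = -2.98
(y − y*) = -2.98 / 1 = -2.98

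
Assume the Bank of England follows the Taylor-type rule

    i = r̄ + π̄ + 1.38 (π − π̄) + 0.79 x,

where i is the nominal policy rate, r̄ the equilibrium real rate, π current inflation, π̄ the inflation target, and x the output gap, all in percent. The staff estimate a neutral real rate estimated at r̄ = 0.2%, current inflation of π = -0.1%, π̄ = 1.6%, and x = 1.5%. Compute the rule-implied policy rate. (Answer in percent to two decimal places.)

i = 0.2 + 1.6 + 1.38 × (-0.1 − 1.6) + 0.79 × 1.5
   = 0.2 + 1.6 − 2.346 + 1.185 = 0.64

0.64%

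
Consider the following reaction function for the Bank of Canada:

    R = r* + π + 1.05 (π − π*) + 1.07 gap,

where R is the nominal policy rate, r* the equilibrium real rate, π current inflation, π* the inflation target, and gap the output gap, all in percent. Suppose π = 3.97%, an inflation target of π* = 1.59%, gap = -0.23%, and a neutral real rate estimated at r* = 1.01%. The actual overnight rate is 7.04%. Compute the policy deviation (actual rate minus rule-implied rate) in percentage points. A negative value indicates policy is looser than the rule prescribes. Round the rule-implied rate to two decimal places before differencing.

-0.19 pp

R = 1.01 + 3.97 + 1.05 × (3.97 − 1.59) + 1.07 × (-0.23)
   = 1.01 + 3.97 + 2.499 − 0.2461 = 7.23
Deviation = 7.04 − 7.23 = -0.19 pp.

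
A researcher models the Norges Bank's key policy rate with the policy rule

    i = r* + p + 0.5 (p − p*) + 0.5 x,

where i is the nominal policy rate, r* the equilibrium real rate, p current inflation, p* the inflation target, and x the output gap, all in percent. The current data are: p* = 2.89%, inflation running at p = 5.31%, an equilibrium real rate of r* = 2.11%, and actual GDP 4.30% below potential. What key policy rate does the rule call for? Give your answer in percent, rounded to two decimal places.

6.48%

Output 4.30% below potential → x = -4.30.
i = 2.11 + 5.31 + 0.5 × (5.31 − 2.89) + 0.5 × (-4.30)
   = 2.11 + 5.31 + 1.21 − 2.15 = 6.48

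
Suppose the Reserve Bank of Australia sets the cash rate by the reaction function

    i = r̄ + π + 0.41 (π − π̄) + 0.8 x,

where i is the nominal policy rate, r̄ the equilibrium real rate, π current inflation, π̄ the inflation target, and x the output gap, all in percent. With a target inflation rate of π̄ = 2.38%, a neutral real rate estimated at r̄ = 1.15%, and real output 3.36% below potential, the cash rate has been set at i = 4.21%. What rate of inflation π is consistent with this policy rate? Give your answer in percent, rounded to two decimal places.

Output 3.36% below potential → x = -3.36.
Collecting π: i = r̄ + (1 + 0.41) π − 0.41 π̄ + 0.8 x
1.41 π = 4.21 − 1.15 + 0.41 × 2.38 − 0.8 × (-3.36) = 6.7238
π = 6.7238 / 1.41 = 4.77

4.77%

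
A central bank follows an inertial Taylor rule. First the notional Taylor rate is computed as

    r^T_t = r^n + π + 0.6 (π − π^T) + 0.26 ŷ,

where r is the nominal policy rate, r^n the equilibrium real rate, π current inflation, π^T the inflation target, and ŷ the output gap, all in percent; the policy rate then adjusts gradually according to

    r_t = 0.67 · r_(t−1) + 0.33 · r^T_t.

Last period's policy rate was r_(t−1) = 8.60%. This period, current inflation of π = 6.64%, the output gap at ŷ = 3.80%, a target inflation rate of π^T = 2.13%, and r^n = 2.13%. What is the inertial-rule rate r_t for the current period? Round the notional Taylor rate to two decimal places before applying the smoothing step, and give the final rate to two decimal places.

r^T_t = 2.13 + 6.64 + 0.6 × (6.64 − 2.13) + 0.26 × 3.80
   = 2.13 + 6.64 + 2.706 + 0.988 = 12.46
r_t = 0.67 × 8.60 + 0.33 × 12.46 = 5.762 + 4.1118 = 9.87

9.87%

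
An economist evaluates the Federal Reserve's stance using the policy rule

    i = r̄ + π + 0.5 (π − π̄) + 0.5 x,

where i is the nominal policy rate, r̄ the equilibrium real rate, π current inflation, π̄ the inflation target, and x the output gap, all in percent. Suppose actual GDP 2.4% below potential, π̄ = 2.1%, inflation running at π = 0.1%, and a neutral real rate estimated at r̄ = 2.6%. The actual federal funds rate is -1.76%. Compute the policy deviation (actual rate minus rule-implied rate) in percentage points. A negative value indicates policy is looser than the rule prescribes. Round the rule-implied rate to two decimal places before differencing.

-2.26 pp

Output 2.4% below potential → x = -2.4.
i = 2.6 + 0.1 + 0.5 × (0.1 − 2.1) + 0.5 × (-2.4)
   = 2.6 + 0.1 − 1 − 1.2 = 0.50
Deviation = -1.76 − 0.50 = -2.26 pp.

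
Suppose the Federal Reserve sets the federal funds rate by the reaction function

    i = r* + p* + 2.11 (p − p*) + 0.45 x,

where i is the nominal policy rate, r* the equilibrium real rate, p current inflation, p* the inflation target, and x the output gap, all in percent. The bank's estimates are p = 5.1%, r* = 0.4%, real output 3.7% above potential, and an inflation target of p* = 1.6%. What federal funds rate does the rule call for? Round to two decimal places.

11.05%

Output 3.7% above potential → x = 3.7.
i = 0.4 + 1.6 + 2.11 × (5.1 − 1.6) + 0.45 × 3.7
   = 0.4 + 1.6 + 7.385 + 1.665 = 11.05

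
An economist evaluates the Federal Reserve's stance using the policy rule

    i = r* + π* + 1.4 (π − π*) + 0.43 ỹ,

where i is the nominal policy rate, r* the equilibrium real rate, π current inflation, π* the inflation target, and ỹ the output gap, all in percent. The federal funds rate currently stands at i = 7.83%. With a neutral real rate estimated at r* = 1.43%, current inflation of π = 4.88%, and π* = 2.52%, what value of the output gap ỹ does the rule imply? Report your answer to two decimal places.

0.43 ỹ = 7.83 − 1.43 − 2.52 − 1.4 × (4.88 − 2.52) = 0.576
ỹ = 0.576 / 0.43 = 1.34

1.34%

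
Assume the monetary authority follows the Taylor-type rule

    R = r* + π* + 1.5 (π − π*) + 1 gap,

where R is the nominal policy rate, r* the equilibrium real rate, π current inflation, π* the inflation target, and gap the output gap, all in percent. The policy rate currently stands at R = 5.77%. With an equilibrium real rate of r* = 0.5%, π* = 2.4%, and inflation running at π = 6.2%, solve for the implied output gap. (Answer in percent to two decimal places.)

1 gap = 5.77 − 0.5 − 2.4 − 1.5 × (6.2 − 2.4) = -2.83
gap = -2.83 / 1 = -2.83

-2.83%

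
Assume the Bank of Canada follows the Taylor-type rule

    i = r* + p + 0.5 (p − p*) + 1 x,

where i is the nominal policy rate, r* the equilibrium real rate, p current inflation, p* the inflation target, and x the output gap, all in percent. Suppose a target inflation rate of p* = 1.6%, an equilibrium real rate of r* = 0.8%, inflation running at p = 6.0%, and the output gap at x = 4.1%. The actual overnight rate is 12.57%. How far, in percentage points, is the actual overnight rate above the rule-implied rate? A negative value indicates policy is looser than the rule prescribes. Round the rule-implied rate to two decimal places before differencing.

i = 0.8 + 6.0 + 0.5 × (6.0 − 1.6) + 1 × 4.1
   = 0.8 + 6 + 2.2 + 4.1 = 13.10
Deviation = 12.57 − 13.10 = -0.53 pp.

-0.53 pp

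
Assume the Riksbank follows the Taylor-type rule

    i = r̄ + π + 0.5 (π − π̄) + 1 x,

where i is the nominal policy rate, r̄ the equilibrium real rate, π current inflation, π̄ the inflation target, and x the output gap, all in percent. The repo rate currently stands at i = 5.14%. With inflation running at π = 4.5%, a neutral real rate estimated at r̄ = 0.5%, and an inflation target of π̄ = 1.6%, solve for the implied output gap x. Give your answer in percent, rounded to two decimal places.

-1.31%

1 x = 5.14 − 0.5 − 4.5 − 0.5 × (4.5 − 1.6) = -1.31
x = -1.31 / 1 = -1.31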